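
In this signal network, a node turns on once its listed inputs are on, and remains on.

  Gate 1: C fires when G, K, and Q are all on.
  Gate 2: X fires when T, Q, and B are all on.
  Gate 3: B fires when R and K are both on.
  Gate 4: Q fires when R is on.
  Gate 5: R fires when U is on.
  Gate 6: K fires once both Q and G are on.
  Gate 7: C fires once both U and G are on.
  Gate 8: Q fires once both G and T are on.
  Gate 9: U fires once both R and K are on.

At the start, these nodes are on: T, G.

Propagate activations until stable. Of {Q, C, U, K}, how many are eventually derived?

Gate 8: G and T on → Q on.
Q and G are on, so K fires (Gate 6).
G, K, and Q are on, so C fires (Gate 1).
Q: reached.
C: reached.
U would need R and K (Gate 9), but R never turns on.
K: reached.
Reached: Q, C, and K — 3 of the 4.

3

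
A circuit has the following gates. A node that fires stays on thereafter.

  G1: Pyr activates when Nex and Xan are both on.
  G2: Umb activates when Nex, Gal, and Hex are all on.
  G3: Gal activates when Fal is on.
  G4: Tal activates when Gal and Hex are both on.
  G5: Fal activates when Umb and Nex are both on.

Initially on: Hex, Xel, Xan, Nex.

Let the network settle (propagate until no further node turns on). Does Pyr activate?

G1: Nex and Xan on → Pyr on.

Yes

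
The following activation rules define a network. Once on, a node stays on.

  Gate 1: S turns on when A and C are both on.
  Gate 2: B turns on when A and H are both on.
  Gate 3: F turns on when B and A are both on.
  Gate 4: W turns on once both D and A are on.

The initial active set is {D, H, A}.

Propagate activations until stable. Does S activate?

No

S would need A and C (Gate 1), but C never turns on.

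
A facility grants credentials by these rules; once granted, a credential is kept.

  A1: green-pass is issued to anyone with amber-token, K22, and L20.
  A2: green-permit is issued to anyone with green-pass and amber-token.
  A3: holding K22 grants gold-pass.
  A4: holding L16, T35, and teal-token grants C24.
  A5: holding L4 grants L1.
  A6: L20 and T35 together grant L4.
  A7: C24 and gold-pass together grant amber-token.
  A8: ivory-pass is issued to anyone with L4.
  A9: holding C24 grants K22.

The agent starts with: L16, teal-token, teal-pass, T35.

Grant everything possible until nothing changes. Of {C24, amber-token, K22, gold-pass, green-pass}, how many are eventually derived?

4

Holding L16, T35, and teal-token grants C24 (A4).
Holding C24 grants K22 (A9).
Holding K22 grants gold-pass (A3).
Holding C24 and gold-pass grants amber-token (A7).
C24: reached.
amber-token: reached.
K22: reached.
gold-pass: reached.
green-pass would need amber-token, K22, and L20 (A1), but L20 is never granted.
Reached: C24, amber-token, K22, and gold-pass — 4 of the 5.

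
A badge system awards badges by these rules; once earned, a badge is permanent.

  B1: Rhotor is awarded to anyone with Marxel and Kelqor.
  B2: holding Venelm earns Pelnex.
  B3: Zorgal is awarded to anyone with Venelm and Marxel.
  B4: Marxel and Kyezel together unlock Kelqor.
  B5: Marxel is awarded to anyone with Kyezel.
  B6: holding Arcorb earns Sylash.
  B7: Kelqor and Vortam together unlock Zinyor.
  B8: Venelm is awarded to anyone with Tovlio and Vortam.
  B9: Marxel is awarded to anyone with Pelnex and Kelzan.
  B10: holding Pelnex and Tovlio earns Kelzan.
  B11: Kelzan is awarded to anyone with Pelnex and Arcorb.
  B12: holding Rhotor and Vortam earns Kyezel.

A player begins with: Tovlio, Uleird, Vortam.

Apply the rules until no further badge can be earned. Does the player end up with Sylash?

Sylash would need Arcorb (B6), but Arcorb is never earned.

No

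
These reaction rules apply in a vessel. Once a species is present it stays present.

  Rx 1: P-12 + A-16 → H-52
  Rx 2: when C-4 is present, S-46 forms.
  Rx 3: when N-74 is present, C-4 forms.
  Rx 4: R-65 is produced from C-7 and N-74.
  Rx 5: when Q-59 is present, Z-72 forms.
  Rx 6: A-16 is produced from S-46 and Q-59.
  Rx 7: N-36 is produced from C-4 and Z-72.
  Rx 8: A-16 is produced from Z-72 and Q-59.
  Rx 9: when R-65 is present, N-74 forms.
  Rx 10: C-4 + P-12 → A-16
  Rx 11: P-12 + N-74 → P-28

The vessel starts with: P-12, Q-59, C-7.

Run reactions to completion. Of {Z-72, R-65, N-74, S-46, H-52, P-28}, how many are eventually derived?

Q-59 present → Z-72 forms (Rx 5).
Z-72 and Q-59 present → A-16 forms (Rx 8).
P-12 and A-16 present → H-52 forms (Rx 1).
Z-72: reached.
R-65 would need C-7 and N-74 (Rx 4), but N-74 never forms.
N-74 would need R-65 (Rx 9), but R-65 never forms.
S-46 would need C-4 (Rx 2), but C-4 never forms.
H-52: reached.
P-28 would need P-12 and N-74 (Rx 11), but N-74 never forms.
Reached: Z-72 and H-52 — 2 of the 6.

2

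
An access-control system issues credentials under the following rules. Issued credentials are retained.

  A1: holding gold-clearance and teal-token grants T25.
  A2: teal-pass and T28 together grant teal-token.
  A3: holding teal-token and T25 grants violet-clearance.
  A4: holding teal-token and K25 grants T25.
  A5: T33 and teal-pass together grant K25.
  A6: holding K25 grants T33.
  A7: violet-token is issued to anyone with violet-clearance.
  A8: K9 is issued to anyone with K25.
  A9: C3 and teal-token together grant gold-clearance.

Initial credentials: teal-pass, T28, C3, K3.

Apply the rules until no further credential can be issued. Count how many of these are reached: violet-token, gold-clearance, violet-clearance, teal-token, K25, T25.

5

Holding teal-pass and T28 grants teal-token (A2).
Holding C3 and teal-token grants gold-clearance (A9).
Holding gold-clearance and teal-token grants T25 (A1).
Holding teal-token and T25 grants violet-clearance (A3).
Holding violet-clearance grants violet-token (A7).
violet-token: reached.
gold-clearance: reached.
violet-clearance: reached.
teal-token: reached.
K25 would need T33 and teal-pass (A5), but T33 is never granted.
T25: reached.
Reached: violet-token, gold-clearance, violet-clearance, teal-token, and T25 — 5 of the 6.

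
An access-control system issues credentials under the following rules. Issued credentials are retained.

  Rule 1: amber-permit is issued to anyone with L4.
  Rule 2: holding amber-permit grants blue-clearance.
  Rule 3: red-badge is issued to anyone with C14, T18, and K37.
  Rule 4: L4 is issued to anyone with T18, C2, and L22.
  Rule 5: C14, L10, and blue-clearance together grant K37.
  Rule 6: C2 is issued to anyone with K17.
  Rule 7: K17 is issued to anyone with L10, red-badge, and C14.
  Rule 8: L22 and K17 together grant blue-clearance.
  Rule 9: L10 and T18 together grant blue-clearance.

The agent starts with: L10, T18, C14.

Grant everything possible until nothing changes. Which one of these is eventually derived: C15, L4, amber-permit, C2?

C2

Holding L10 and T18 grants blue-clearance (Rule 9).
Holding C14, L10, and blue-clearance grants K37 (Rule 5).
Holding C14, T18, and K37 grants red-badge (Rule 3).
Holding L10, red-badge, and C14 grants K17 (Rule 7).
Holding K17 grants C2 (Rule 6).
amber-permit would need L4 (Rule 1), but L4 is never granted. L4 would need T18, C2, and L22 (Rule 4), but L22 is never granted. No rule produces C15, and it is not given.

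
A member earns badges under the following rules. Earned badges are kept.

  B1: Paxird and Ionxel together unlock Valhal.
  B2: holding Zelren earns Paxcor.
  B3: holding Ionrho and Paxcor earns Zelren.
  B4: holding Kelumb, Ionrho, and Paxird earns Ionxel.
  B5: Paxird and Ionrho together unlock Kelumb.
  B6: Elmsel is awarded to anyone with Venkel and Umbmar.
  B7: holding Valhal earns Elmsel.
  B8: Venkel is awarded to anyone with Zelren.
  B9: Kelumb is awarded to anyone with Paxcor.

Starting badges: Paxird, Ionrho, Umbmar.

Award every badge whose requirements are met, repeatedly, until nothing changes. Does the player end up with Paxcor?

Paxcor would need Zelren (B2), but Zelren is never earned.

No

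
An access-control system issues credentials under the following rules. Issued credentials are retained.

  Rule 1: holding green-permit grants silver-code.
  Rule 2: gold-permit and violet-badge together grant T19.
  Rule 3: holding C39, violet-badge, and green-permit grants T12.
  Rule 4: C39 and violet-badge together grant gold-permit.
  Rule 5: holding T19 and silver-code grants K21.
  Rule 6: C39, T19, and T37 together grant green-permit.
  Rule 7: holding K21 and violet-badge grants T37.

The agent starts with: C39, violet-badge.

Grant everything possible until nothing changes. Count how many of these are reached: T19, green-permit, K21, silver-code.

1

Holding C39 and violet-badge grants gold-permit (Rule 4).
Holding gold-permit and violet-badge grants T19 (Rule 2).
T19: reached.
green-permit would need C39, T19, and T37 (Rule 6), but T37 is never granted.
K21 would need T19 and silver-code (Rule 5), but silver-code is never granted.
silver-code would need green-permit (Rule 1), but green-permit is never granted.
Reached: T19 — 1 of the 4.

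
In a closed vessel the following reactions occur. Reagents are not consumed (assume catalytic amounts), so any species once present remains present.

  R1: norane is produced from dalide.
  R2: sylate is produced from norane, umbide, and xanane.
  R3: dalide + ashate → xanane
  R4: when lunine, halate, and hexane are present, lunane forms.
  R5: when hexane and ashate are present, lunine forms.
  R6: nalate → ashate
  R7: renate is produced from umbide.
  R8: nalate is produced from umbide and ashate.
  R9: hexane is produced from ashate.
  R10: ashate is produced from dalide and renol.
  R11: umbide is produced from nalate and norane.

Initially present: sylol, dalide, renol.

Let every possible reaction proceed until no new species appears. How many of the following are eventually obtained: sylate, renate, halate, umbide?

0

sylate would need norane, umbide, and xanane (R2), but umbide never forms.
renate would need umbide (R7), but umbide never forms.
No rule produces halate, and it is not given.
umbide would need nalate and norane (R11), but nalate never forms.
None of the 4 are reached.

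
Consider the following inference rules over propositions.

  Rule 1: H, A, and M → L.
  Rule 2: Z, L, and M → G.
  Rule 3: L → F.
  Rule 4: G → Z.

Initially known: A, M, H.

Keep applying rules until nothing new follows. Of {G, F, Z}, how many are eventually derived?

1

H, A, and M hold, so L follows (Rule 1).
L holds, so F follows (Rule 3).
G would need Z, L, and M (Rule 2), but Z is never established.
F: reached.
Z would need G (Rule 4), but G is never established.
Reached: F — 1 of the 3.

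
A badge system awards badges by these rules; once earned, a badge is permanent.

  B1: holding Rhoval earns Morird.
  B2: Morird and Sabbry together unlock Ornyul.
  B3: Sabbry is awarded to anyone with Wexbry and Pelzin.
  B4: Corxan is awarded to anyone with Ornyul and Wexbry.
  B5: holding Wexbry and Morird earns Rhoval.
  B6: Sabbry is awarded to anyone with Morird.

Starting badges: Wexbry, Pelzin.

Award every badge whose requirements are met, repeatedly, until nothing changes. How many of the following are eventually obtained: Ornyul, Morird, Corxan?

0

Ornyul would need Morird and Sabbry (B2), but Morird is never earned.
Morird would need Rhoval (B1), but Rhoval is never earned.
Corxan would need Ornyul and Wexbry (B4), but Ornyul is never earned.
None of the 3 are reached.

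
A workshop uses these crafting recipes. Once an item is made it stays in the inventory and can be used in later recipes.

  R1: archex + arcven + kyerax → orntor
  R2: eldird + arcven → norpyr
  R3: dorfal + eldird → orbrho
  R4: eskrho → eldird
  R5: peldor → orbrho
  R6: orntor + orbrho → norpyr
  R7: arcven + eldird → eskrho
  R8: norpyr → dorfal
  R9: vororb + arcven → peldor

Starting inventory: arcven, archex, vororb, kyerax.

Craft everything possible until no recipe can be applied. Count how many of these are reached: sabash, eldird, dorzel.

No rule produces sabash, and it is not given.
eldird would need eskrho (R4), but eskrho is never obtained.
No rule produces dorzel, and it is not given.
None of the 3 are reached.

0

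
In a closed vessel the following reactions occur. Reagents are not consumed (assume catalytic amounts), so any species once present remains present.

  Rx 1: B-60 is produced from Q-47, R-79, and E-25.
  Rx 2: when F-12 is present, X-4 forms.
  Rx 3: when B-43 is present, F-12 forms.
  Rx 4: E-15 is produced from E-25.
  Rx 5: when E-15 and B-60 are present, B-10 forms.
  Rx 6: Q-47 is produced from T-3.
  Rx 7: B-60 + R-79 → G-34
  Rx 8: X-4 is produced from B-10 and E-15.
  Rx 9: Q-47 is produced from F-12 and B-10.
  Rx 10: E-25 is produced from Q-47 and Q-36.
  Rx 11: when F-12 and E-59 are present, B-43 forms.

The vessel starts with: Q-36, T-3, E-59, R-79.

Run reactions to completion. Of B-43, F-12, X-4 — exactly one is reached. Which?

T-3 present → Q-47 forms (Rx 6).
Q-47 and Q-36 present → E-25 forms (Rx 10).
Q-47, R-79, and E-25 present → B-60 forms (Rx 1).
E-25 present → E-15 forms (Rx 4).
E-15 and B-60 present → B-10 forms (Rx 5).
B-10 and E-15 present → X-4 forms (Rx 8).
F-12 would need B-43 (Rx 3), but B-43 never forms. B-43 would need F-12 and E-59 (Rx 11), but F-12 never forms.

X-4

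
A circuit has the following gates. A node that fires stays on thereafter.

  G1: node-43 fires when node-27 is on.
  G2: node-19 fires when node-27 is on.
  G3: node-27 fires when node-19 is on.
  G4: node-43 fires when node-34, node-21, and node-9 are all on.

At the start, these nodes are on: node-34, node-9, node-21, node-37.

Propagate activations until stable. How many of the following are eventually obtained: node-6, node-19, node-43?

node-34, node-21, and node-9 are on, so node-43 fires (G4).
No rule produces node-6, and it is not given.
node-19 would need node-27 (G2), but node-27 never turns on.
node-43: reached.
Reached: node-43 — 1 of the 3.

1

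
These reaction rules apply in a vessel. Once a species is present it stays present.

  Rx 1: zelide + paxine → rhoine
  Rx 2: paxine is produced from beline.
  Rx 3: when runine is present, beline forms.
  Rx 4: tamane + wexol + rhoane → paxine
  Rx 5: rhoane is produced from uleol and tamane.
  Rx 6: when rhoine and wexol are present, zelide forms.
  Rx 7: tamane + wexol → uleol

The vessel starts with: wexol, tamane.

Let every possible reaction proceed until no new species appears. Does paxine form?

Yes

tamane and wexol present → uleol forms (Rx 7).
uleol and tamane present → rhoane forms (Rx 5).
tamane, wexol, and rhoane present → paxine forms (Rx 4).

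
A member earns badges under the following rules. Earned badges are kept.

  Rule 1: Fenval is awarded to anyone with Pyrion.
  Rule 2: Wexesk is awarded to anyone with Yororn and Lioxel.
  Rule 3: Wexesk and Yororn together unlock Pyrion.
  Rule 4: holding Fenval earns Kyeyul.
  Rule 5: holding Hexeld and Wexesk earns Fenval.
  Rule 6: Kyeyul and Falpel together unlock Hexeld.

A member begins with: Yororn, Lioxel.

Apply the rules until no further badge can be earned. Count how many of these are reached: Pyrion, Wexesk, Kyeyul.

With Yororn and Lioxel, Wexesk is earned (Rule 2).
With Wexesk and Yororn, Pyrion is earned (Rule 3).
With Pyrion, Fenval is earned (Rule 1).
With Fenval, Kyeyul is earned (Rule 4).
Pyrion: reached.
Wexesk: reached.
Kyeyul: reached.
All 3 are reached.

3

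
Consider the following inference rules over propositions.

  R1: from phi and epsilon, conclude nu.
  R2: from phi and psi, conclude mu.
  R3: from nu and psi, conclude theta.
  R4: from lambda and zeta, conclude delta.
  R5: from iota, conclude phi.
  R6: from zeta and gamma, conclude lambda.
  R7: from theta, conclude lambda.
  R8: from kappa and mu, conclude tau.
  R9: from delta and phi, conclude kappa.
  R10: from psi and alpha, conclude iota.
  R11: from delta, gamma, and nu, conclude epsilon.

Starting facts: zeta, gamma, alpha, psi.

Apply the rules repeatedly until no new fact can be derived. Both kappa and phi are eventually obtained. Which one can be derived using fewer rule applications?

phi: From psi and alpha, R10 gives iota. From iota, R5 gives phi. [2 rule applications]
kappa: zeta and gamma hold, so lambda follows (R6). From psi and alpha, R10 gives iota. lambda and zeta hold, so delta follows (R4). From iota, R5 gives phi. delta and phi hold, so kappa follows (R9). [5 rule applications]
phi needs fewer.

phi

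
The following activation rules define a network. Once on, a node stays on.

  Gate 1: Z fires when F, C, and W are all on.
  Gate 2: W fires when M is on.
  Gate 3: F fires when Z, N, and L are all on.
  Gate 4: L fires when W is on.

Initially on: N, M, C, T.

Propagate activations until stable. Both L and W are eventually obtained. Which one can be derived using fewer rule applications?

W: Gate 2: M on → W on. [1 rule application]
L: M is on, so W fires (Gate 2). Gate 4: W on → L on. [2 rule applications]
W needs fewer.

W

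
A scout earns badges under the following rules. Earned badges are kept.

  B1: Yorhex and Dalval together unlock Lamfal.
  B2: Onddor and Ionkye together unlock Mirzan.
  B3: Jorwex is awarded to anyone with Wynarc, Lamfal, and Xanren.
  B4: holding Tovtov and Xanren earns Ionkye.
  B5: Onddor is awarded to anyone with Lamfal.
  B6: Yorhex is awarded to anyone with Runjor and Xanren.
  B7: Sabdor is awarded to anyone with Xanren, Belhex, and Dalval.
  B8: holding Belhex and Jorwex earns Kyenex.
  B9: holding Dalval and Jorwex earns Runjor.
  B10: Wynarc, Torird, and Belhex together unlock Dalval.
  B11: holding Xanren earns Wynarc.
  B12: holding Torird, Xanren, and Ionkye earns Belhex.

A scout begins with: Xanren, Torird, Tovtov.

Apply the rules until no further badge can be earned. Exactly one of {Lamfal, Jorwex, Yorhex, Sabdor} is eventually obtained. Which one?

Sabdor

With Xanren, Wynarc is earned (B11).
With Tovtov and Xanren, Ionkye is earned (B4).
With Torird, Xanren, and Ionkye, Belhex is earned (B12).
With Wynarc, Torird, and Belhex, Dalval is earned (B10).
With Xanren, Belhex, and Dalval, Sabdor is earned (B7).
Jorwex would need Wynarc, Lamfal, and Xanren (B3), but Lamfal is never earned. Lamfal would need Yorhex and Dalval (B1), but Yorhex is never earned. Yorhex would need Runjor and Xanren (B6), but Runjor is never earned.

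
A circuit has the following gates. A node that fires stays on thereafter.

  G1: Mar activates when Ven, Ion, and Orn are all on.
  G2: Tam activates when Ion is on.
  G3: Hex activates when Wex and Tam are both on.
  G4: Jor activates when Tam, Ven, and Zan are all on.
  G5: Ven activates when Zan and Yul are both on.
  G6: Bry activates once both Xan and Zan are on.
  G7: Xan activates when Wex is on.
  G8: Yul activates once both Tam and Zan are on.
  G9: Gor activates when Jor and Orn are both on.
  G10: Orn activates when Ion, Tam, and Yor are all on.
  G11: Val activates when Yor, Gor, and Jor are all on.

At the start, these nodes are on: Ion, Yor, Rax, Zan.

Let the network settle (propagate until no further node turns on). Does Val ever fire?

Ion is on, so Tam activates (G2).
Ion, Tam, and Yor are on, so Orn activates (G10).
Tam and Zan are on, so Yul activates (G8).
Zan and Yul are on, so Ven activates (G5).
G4: Tam, Ven, and Zan on → Jor on.
G9: Jor and Orn on → Gor on.
Yor, Gor, and Jor are on, so Val activates (G11).

Yes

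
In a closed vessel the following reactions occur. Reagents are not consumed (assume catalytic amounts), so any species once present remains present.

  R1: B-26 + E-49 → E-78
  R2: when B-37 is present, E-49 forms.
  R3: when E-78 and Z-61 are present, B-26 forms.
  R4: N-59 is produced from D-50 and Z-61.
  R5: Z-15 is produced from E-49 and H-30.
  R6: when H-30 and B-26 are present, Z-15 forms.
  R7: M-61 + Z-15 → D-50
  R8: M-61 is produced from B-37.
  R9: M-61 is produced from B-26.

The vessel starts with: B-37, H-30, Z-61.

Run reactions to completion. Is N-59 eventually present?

Yes

B-37 present → M-61 forms (R8).
B-37 present → E-49 forms (R2).
E-49 and H-30 present → Z-15 forms (R5).
M-61 and Z-15 present → D-50 forms (R7).
D-50 and Z-61 present → N-59 forms (R4).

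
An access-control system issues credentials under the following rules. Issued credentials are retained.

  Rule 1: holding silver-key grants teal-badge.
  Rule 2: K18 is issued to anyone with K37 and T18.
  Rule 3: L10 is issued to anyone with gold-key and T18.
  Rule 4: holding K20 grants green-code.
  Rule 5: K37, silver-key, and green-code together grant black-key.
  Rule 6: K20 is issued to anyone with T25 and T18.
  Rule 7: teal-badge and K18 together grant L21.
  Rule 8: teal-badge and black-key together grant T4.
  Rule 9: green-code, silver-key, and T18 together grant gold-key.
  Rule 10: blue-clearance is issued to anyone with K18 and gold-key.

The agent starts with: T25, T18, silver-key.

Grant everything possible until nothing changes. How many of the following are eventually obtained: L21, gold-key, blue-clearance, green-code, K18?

2

Holding T25 and T18 grants K20 (Rule 6).
Holding K20 grants green-code (Rule 4).
Holding green-code, silver-key, and T18 grants gold-key (Rule 9).
L21 would need teal-badge and K18 (Rule 7), but K18 is never granted.
gold-key: reached.
blue-clearance would need K18 and gold-key (Rule 10), but K18 is never granted.
green-code: reached.
K18 would need K37 and T18 (Rule 2), but K37 is never granted.
Reached: gold-key and green-code — 2 of the 5.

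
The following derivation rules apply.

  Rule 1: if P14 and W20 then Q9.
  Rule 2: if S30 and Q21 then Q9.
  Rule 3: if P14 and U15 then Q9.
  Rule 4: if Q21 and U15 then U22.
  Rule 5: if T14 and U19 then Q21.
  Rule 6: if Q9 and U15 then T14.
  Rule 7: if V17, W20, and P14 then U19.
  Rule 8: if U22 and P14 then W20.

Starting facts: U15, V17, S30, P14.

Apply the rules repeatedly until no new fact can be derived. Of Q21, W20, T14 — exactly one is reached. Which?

T14

P14 and U15 hold, so Q9 follows (Rule 3).
Q9 and U15 hold, so T14 follows (Rule 6).
W20 would need U22 and P14 (Rule 8), but U22 is never established. Q21 would need T14 and U19 (Rule 5), but U19 is never established.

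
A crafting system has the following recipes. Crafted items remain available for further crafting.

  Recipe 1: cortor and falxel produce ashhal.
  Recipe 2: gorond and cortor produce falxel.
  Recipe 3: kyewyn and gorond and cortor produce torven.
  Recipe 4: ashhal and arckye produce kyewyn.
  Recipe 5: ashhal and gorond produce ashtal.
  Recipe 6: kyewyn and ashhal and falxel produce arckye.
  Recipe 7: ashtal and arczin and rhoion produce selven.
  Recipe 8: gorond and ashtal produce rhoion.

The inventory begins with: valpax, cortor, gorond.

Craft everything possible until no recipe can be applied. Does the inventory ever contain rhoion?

Using Recipe 2, gorond and cortor make falxel.
cortor and falxel → ashhal (Recipe 1).
Using Recipe 5, ashhal and gorond make ashtal.
Using Recipe 8, gorond and ashtal make rhoion.

Yes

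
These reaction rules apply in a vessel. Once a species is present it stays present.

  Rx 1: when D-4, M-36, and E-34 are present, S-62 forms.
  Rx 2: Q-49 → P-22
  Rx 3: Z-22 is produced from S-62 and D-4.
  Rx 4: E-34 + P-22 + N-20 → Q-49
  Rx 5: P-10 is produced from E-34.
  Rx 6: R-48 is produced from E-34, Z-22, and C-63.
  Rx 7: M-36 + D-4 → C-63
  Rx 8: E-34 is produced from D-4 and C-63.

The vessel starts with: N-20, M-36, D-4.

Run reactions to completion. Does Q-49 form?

Q-49 would need E-34, P-22, and N-20 (Rx 4), but P-22 never forms.

No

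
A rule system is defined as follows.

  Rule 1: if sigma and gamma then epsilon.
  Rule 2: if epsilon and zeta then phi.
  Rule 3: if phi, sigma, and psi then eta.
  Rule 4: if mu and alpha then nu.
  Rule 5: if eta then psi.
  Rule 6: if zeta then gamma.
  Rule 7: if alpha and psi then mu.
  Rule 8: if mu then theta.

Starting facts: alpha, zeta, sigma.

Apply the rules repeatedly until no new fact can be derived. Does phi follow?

Yes

From zeta, Rule 6 gives gamma.
sigma and gamma hold, so epsilon follows (Rule 1).
From epsilon and zeta, Rule 2 gives phi.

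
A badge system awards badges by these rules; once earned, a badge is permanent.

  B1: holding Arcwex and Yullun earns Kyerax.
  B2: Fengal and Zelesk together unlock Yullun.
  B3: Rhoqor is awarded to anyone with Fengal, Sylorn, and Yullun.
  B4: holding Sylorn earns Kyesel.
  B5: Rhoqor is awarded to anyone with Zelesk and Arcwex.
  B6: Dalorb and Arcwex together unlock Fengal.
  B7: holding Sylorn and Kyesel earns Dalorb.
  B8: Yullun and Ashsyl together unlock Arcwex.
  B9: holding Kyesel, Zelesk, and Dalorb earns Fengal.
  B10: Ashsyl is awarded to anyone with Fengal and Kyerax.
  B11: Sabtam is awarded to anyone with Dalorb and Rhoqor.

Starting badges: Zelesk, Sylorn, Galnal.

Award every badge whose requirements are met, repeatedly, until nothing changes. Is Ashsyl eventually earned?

Ashsyl would need Fengal and Kyerax (B10), but Kyerax is never earned.

No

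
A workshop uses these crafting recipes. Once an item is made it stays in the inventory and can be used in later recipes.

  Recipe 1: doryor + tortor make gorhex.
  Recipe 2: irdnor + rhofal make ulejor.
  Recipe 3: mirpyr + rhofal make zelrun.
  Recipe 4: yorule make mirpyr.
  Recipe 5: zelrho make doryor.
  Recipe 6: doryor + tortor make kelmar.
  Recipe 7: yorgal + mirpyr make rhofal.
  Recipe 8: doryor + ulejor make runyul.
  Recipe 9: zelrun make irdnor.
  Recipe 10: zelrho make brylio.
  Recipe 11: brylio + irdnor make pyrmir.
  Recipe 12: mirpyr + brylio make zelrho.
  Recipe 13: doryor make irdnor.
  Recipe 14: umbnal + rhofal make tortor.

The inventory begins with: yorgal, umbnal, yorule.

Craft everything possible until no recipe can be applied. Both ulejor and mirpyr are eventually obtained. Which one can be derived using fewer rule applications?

mirpyr: Using Recipe 4, yorule makes mirpyr. [1 rule application]
ulejor: Using Recipe 4, yorule makes mirpyr. yorgal + mirpyr → rhofal (Recipe 7). Using Recipe 3, mirpyr and rhofal make zelrun. Using Recipe 9, zelrun makes irdnor. irdnor + rhofal → ulejor (Recipe 2). [5 rule applications]
mirpyr needs fewer.

mirpyr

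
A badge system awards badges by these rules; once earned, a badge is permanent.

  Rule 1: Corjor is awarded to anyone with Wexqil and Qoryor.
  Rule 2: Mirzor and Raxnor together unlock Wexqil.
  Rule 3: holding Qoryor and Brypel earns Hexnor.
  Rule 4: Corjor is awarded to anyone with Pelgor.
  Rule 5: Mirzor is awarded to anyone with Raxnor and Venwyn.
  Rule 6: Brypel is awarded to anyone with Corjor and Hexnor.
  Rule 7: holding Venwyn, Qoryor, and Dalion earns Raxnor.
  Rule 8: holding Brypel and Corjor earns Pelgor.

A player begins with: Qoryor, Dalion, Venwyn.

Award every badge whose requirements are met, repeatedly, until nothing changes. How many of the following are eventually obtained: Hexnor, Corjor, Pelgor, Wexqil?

With Venwyn, Qoryor, and Dalion, Raxnor is earned (Rule 7).
With Raxnor and Venwyn, Mirzor is earned (Rule 5).
With Mirzor and Raxnor, Wexqil is earned (Rule 2).
With Wexqil and Qoryor, Corjor is earned (Rule 1).
Hexnor would need Qoryor and Brypel (Rule 3), but Brypel is never earned.
Corjor: reached.
Pelgor would need Brypel and Corjor (Rule 8), but Brypel is never earned.
Wexqil: reached.
Reached: Corjor and Wexqil — 2 of the 4.

2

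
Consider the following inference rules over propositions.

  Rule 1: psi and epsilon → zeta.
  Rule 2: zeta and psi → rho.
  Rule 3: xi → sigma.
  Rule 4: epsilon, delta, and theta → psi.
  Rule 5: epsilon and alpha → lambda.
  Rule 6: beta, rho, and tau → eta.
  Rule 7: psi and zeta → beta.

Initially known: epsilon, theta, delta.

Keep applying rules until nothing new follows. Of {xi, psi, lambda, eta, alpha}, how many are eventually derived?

1

epsilon, delta, and theta hold, so psi follows (Rule 4).
No rule produces xi, and it is not given.
psi: reached.
lambda would need epsilon and alpha (Rule 5), but alpha is never established.
eta would need beta, rho, and tau (Rule 6), but tau is never established.
No rule produces alpha, and it is not given.
Reached: psi — 1 of the 5.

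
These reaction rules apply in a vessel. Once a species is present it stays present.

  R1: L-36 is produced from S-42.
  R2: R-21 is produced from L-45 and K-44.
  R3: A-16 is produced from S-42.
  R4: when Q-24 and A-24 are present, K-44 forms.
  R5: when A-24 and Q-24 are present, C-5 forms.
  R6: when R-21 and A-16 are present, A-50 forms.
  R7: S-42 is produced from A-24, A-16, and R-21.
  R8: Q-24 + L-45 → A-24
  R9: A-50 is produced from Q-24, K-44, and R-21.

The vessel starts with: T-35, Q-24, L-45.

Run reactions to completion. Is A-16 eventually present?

A-16 would need S-42 (R3), but S-42 never forms.

No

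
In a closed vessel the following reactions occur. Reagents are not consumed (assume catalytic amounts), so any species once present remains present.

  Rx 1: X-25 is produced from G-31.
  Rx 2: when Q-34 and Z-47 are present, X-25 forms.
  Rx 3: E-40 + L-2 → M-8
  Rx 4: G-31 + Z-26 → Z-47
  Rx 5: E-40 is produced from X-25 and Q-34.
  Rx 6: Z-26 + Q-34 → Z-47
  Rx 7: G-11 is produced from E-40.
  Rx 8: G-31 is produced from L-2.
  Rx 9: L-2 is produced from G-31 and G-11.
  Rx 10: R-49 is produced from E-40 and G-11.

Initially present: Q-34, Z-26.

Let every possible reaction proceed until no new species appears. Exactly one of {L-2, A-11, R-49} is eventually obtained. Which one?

R-49

Z-26 and Q-34 present → Z-47 forms (Rx 6).
Q-34 and Z-47 present → X-25 forms (Rx 2).
X-25 and Q-34 present → E-40 forms (Rx 5).
E-40 present → G-11 forms (Rx 7).
E-40 and G-11 present → R-49 forms (Rx 10).
L-2 would need G-31 and G-11 (Rx 9), but G-31 never forms. No rule produces A-11, and it is not given.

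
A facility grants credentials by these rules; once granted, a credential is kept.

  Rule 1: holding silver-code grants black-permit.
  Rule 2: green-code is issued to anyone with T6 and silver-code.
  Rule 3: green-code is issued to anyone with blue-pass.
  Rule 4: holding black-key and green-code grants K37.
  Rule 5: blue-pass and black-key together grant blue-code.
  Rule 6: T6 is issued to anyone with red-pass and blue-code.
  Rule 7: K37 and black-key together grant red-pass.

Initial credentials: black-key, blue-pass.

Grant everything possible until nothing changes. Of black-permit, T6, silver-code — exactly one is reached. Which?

Holding blue-pass and black-key grants blue-code (Rule 5).
Holding blue-pass grants green-code (Rule 3).
Holding black-key and green-code grants K37 (Rule 4).
Holding K37 and black-key grants red-pass (Rule 7).
Holding red-pass and blue-code grants T6 (Rule 6).
No rule produces silver-code, and it is not given. black-permit would need silver-code (Rule 1), but silver-code is never granted.

T6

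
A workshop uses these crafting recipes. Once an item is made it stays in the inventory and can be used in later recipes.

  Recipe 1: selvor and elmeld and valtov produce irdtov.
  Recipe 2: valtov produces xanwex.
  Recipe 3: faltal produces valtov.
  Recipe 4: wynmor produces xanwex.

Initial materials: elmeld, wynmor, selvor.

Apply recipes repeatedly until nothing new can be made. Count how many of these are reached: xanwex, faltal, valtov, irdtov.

wynmor → xanwex (Recipe 4).
xanwex: reached.
No rule produces faltal, and it is not given.
valtov would need faltal (Recipe 3), but faltal is never obtained.
irdtov would need selvor, elmeld, and valtov (Recipe 1), but valtov is never obtained.
Reached: xanwex — 1 of the 4.

1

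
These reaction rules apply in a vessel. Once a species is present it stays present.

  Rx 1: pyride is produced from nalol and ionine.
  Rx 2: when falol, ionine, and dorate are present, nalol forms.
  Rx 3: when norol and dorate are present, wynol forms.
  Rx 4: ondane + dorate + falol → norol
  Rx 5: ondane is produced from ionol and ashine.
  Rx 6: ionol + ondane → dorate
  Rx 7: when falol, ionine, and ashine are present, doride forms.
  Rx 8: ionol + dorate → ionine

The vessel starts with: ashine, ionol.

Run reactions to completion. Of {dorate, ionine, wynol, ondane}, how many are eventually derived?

ionol and ashine present → ondane forms (Rx 5).
ionol and ondane present → dorate forms (Rx 6).
ionol and dorate present → ionine forms (Rx 8).
dorate: reached.
ionine: reached.
wynol would need norol and dorate (Rx 3), but norol never forms.
ondane: reached.
Reached: dorate, ionine, and ondane — 3 of the 4.

3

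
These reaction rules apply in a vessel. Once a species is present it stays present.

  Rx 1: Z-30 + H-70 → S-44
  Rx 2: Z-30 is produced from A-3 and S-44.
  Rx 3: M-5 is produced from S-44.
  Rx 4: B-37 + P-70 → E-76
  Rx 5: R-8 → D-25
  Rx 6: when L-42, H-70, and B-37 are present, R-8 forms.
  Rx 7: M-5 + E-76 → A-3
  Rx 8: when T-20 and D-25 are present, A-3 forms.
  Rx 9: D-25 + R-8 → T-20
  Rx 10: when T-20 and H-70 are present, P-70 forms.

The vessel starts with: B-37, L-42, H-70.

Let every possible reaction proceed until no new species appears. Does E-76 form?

L-42, H-70, and B-37 present → R-8 forms (Rx 6).
R-8 present → D-25 forms (Rx 5).
D-25 and R-8 present → T-20 forms (Rx 9).
T-20 and H-70 present → P-70 forms (Rx 10).
B-37 and P-70 present → E-76 forms (Rx 4).

Yes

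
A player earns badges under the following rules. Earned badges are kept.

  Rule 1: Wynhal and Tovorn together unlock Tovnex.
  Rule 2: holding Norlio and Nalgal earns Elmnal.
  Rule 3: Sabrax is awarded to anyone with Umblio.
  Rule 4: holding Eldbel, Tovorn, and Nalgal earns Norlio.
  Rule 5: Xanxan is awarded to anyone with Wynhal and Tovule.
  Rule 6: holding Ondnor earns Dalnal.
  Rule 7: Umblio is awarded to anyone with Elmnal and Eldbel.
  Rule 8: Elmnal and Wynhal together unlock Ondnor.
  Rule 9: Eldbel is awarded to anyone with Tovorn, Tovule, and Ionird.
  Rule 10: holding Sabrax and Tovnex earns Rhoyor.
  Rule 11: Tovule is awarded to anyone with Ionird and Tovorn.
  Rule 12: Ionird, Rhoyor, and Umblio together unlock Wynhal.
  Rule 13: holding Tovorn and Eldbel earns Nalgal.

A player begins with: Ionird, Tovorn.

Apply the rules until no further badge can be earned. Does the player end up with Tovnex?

No

Tovnex would need Wynhal and Tovorn (Rule 1), but Wynhal is never earned.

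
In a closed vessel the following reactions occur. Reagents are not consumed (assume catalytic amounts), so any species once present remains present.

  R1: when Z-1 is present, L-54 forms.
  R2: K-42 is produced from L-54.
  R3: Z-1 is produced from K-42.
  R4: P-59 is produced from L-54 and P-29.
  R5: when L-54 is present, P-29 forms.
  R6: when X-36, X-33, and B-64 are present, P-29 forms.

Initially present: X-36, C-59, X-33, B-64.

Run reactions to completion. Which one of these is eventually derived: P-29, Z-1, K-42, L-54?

X-36, X-33, and B-64 present → P-29 forms (R6).
Z-1 would need K-42 (R3), but K-42 never forms. K-42 would need L-54 (R2), but L-54 never forms. L-54 would need Z-1 (R1), but Z-1 never forms.

P-29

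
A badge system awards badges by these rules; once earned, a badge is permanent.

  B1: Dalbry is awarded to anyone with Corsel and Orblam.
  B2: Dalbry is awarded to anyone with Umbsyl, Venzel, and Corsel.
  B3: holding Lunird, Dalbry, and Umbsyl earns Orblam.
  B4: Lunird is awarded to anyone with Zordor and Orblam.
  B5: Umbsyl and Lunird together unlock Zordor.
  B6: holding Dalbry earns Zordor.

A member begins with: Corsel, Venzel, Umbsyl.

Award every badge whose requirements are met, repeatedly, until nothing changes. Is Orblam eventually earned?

Orblam would need Lunird, Dalbry, and Umbsyl (B3), but Lunird is never earned.

No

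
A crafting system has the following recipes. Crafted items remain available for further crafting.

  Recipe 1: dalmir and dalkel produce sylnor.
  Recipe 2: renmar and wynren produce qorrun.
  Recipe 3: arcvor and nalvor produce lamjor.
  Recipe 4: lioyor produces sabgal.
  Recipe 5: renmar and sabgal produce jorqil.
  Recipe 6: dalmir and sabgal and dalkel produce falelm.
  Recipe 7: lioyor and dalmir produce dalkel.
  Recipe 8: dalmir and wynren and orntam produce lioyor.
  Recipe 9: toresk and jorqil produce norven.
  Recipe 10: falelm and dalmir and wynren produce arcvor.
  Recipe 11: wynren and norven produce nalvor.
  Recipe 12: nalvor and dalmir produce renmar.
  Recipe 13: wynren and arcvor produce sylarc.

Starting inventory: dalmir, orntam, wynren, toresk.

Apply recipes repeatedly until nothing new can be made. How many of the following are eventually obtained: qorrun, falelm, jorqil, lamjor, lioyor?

2

dalmir and wynren and orntam → lioyor (Recipe 8).
lioyor → sabgal (Recipe 4).
Using Recipe 7, lioyor and dalmir make dalkel.
dalmir and sabgal and dalkel → falelm (Recipe 6).
qorrun would need renmar and wynren (Recipe 2), but renmar is never obtained.
falelm: reached.
jorqil would need renmar and sabgal (Recipe 5), but renmar is never obtained.
lamjor would need arcvor and nalvor (Recipe 3), but nalvor is never obtained.
lioyor: reached.
Reached: falelm and lioyor — 2 of the 5.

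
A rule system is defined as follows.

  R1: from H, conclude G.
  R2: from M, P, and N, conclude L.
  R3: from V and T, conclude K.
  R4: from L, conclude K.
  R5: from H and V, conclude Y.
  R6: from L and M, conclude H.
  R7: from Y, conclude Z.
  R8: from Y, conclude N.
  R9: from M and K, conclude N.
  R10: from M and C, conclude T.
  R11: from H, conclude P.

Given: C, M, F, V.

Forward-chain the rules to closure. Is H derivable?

No

H would need L and M (R6), but L is never established.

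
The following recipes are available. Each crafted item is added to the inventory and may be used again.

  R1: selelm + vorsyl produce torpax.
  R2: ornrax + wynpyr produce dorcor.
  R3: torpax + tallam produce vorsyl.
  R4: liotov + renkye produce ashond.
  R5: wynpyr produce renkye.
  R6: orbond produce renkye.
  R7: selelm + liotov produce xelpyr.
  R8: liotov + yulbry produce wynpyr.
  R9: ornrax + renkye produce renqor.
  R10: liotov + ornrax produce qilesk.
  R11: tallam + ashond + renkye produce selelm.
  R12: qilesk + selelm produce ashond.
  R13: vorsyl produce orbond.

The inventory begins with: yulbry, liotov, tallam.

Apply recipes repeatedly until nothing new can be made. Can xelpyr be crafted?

liotov + yulbry → wynpyr (R8).
Using R5, wynpyr makes renkye.
liotov + renkye → ashond (R4).
Using R11, tallam, ashond, and renkye make selelm.
Using R7, selelm and liotov make xelpyr.

Yes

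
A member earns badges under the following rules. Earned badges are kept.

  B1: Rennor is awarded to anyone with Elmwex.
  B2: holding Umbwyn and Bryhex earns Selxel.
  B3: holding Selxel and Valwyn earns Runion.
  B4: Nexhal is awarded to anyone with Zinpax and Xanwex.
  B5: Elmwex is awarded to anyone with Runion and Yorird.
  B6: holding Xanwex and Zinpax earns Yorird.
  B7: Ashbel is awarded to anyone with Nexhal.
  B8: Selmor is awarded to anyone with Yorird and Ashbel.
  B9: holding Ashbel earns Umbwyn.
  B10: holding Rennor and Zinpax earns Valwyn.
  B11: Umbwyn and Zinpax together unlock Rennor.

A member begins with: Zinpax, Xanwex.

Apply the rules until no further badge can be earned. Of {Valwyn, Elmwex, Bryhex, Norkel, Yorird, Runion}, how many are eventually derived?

2

With Xanwex and Zinpax, Yorird is earned (B6).
With Zinpax and Xanwex, Nexhal is earned (B4).
With Nexhal, Ashbel is earned (B7).
With Ashbel, Umbwyn is earned (B9).
With Umbwyn and Zinpax, Rennor is earned (B11).
With Rennor and Zinpax, Valwyn is earned (B10).
Valwyn: reached.
Elmwex would need Runion and Yorird (B5), but Runion is never earned.
No rule produces Bryhex, and it is not given.
No rule produces Norkel, and it is not given.
Yorird: reached.
Runion would need Selxel and Valwyn (B3), but Selxel is never earned.
Reached: Valwyn and Yorird — 2 of the 6.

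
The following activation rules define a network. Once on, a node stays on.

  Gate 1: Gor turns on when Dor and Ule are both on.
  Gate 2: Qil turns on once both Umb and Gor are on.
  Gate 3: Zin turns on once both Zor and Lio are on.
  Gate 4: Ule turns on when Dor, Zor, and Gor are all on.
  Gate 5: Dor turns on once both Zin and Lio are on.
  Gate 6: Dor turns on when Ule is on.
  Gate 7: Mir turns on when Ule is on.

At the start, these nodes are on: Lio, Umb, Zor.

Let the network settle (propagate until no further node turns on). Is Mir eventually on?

No

Mir would need Ule (Gate 7), but Ule never turns on.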